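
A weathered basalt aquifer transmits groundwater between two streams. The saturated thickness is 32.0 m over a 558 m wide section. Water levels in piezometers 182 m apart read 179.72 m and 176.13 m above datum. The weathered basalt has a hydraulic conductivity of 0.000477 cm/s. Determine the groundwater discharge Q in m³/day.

145

Convert K: 0.000477 cm/s × 864 = 0.4121 m/day.
Cross-sectional area A = 558 × 32.0 = 17856 m².
Hydraulic gradient i = (179.72 − 176.13) / 182 = 3.59 / 182 = 0.01973.
Darcy's law: Q = K · A · i = 0.4121 × 17856 × 0.01973 = 145.2 m³/day.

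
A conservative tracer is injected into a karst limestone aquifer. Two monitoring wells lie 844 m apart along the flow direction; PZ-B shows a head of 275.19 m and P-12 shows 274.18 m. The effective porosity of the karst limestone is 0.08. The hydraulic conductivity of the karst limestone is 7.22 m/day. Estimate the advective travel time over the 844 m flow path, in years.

Hydraulic gradient i = (275.19 − 274.18) / 844 = 1.01 / 844 = 0.001197.
Darcy flux q = K · i = 7.220 × 0.001197 = 0.008640 m/day.
Seepage velocity v = q / n_e = 0.008640 / 0.08 = 0.1080 m/day.
Travel time t = L / v = 844 / 0.1080 = 7815 days = 21.40 years.

21.4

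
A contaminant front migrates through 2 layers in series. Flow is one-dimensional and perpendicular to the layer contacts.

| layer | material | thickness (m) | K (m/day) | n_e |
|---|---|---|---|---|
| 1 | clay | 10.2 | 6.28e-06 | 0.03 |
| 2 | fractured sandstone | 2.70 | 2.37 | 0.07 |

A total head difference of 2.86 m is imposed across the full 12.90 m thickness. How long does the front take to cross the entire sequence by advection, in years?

770

With flow normal to the layers, continuity requires the same specific discharge q through every layer.
Σ(b_i/K_i) = 10.2/6.28e-06 + 2.70/2.37 = 1.624e+06 d.
q = Δh / Σ(b_i/K_i) = 2.86 / 1.624e+06 = 1.761e-06 m/day.
In each layer the seepage velocity is v_i = q/n_i, so the layer transit time is t_i = b_i·n_i / q:
  layer 1 (clay): t_1 = 10.2 × 0.03 / 1.761e-06 = 1.738e+05 d
  layer 2 (fractured sandstone): t_2 = 2.70 × 0.07 / 1.761e-06 = 1.073e+05 d
Total t = Σ t_i = 2.811e+05 days = 769.6 years.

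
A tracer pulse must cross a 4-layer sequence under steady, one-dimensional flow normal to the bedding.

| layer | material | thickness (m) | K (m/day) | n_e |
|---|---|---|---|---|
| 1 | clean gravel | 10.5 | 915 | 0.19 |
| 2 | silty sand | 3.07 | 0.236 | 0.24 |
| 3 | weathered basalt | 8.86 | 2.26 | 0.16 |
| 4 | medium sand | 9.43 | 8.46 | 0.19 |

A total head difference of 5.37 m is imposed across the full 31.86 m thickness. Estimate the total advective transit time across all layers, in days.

20.0

With flow normal to the layers, continuity requires the same specific discharge q through every layer.
Σ(b_i/K_i) = 10.5/915 + 3.07/0.236 + 8.86/2.26 + 9.43/8.46 = 18.05 d.
q = Δh / Σ(b_i/K_i) = 5.37 / 18.05 = 0.2974 m/day.
In each layer the seepage velocity is v_i = q/n_i, so the layer transit time is t_i = b_i·n_i / q:
  layer 1 (clean gravel): t_1 = 10.5 × 0.19 / 0.2974 = 6.708 d
  layer 2 (silty sand): t_2 = 3.07 × 0.24 / 0.2974 = 2.477 d
  layer 3 (weathered basalt): t_3 = 8.86 × 0.16 / 0.2974 = 4.766 d
  layer 4 (medium sand): t_4 = 9.43 × 0.19 / 0.2974 = 6.024 d
Total t = Σ t_i = 19.98 days.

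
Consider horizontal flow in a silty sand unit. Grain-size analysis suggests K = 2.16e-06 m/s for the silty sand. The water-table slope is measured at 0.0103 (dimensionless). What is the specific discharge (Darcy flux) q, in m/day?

0.00192

Convert K: 2.16e-06 m/s × 86400 = 0.1866 m/day.
Hydraulic gradient i = 0.0103.
Specific discharge q = K · i = 0.1866 × 0.01030 = 0.001922 m/day.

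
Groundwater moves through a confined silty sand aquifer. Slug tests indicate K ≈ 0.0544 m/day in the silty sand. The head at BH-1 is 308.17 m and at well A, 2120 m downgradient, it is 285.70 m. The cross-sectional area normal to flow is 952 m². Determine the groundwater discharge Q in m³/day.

Hydraulic gradient i = (308.17 − 285.70) / 2120 = 22.47 / 2120 = 0.01060.
Darcy's law: Q = K · A · i = 0.05440 × 952.0 × 0.01060 = 0.5489 m³/day.

0.549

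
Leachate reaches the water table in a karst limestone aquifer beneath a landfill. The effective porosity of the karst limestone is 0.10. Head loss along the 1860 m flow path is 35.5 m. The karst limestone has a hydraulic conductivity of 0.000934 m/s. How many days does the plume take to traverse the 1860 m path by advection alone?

Convert K: 0.000934 m/s × 86400 = 80.70 m/day.
Hydraulic gradient i = Δh / L = 35.5 / 1860 = 0.01909.
Darcy flux q = K · i = 80.70 × 0.01909 = 1.540 m/day.
Seepage velocity v = q / n_e = 1.540 / 0.10 = 15.40 m/day.
Travel time t = L / v = 1860 / 15.40 = 120.8 days.

121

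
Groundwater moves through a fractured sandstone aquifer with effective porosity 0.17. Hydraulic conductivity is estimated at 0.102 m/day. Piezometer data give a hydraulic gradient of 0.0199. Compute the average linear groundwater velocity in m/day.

Hydraulic gradient i = 0.0199.
Darcy flux q = K · i = 0.1020 × 0.01990 = 0.002030 m/day.
Seepage velocity v = q / n_e = 0.002030 / 0.17 = 0.01194 m/day.

0.0119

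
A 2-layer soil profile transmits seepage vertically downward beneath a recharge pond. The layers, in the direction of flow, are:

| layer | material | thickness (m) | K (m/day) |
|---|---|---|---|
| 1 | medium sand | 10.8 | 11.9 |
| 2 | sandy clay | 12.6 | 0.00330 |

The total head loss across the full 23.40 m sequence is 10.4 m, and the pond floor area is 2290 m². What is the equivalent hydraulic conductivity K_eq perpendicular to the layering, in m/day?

Flow is perpendicular to layering, so the layers act in series and the equivalent K is the thickness-weighted harmonic mean.
Total thickness L = 10.8 + 12.6 = 23.40 m.
Σ(b_i/K_i) = 10.8/11.9 + 12.6/0.00330 = 3819 d.
K_eq = L / Σ(b_i/K_i) = 23.40 / 3819 = 0.006127 m/day.

0.00613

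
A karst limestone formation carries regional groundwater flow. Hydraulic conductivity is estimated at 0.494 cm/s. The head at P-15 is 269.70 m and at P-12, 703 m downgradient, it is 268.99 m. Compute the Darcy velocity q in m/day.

Convert K: 0.494 cm/s × 864 = 426.8 m/day.
Hydraulic gradient i = (269.70 − 268.99) / 703 = 0.71 / 703 = 0.001010.
Specific discharge q = K · i = 426.8 × 0.001010 = 0.4311 m/day.

0.431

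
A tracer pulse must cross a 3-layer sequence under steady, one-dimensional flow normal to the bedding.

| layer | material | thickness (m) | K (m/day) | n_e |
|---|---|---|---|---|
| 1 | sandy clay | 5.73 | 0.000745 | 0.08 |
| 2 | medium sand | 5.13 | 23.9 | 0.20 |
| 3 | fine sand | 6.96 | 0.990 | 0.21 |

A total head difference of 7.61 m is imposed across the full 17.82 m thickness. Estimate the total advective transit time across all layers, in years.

With flow normal to the layers, continuity requires the same specific discharge q through every layer.
Σ(b_i/K_i) = 5.73/0.000745 + 5.13/23.9 + 6.96/0.990 = 7699 d.
q = Δh / Σ(b_i/K_i) = 7.61 / 7699 = 0.0009885 m/day.
In each layer the seepage velocity is v_i = q/n_i, so the layer transit time is t_i = b_i·n_i / q:
  layer 1 (sandy clay): t_1 = 5.73 × 0.08 / 0.0009885 = 463.7 d
  layer 2 (medium sand): t_2 = 5.13 × 0.20 / 0.0009885 = 1038 d
  layer 3 (fine sand): t_3 = 6.96 × 0.21 / 0.0009885 = 1479 d
Total t = Σ t_i = 2980 days = 8.160 years.

8.16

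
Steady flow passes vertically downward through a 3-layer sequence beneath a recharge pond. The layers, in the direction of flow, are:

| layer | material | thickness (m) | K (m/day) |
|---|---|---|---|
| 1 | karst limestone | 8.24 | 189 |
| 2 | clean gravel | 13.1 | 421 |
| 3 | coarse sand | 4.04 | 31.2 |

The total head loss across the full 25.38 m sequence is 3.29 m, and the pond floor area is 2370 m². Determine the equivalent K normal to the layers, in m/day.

Flow is perpendicular to layering, so the layers act in series and the equivalent K is the thickness-weighted harmonic mean.
Total thickness L = 8.24 + 13.1 + 4.04 = 25.38 m.
Σ(b_i/K_i) = 8.24/189 + 13.1/421 + 4.04/31.2 = 0.2042 d.
K_eq = L / Σ(b_i/K_i) = 25.38 / 0.2042 = 124.3 m/day.

124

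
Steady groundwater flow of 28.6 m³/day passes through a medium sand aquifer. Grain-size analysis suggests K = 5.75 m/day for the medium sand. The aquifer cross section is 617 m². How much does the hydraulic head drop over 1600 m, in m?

12.9

From Q = K·A·i, i = Q / (K·A) = 28.6 / (5.750 × 617.0) = 0.008061.
Head loss Δh = i · L = 0.008061 × 1600 = 12.90 m.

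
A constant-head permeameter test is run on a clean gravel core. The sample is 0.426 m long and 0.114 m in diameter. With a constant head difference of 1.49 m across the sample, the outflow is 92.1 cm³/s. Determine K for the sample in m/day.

Cross-sectional area A = π·(d/2)² = π × (0.114/2)² = 0.01021 m².
Convert discharge: 92.1 cm³/s = 9.210e-05 m³/s.
Darcy's law rearranged: K = Q·L / (A·Δh) = 9.210e-05 × 0.426 / (0.01021 × 1.49) = 0.002580 m/s = 222.9 m/day.

223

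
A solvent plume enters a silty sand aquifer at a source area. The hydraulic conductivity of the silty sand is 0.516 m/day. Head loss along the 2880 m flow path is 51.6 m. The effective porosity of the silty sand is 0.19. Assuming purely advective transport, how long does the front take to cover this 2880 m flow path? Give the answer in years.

162

Hydraulic gradient i = Δh / L = 51.6 / 2880 = 0.01792.
Darcy flux q = K · i = 0.5160 × 0.01792 = 0.009245 m/day.
Seepage velocity v = q / n_e = 0.009245 / 0.19 = 0.04866 m/day.
Travel time t = L / v = 2880 / 0.04866 = 59189 days = 162.0 years.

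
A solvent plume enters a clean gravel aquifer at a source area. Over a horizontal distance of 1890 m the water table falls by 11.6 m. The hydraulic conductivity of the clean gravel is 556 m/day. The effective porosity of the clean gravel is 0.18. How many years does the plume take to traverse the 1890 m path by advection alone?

Hydraulic gradient i = Δh / L = 11.6 / 1890 = 0.006138.
Darcy flux q = K · i = 556.0 × 0.006138 = 3.412 m/day.
Seepage velocity v = q / n_e = 3.412 / 0.18 = 18.96 m/day.
Travel time t = L / v = 1890 / 18.96 = 99.69 days = 0.2729 years.

0.273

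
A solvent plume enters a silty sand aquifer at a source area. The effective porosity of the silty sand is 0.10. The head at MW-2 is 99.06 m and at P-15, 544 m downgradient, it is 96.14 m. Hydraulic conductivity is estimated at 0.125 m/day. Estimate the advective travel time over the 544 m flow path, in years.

222

Hydraulic gradient i = (99.06 − 96.14) / 544 = 2.92 / 544 = 0.005368.
Darcy flux q = K · i = 0.1250 × 0.005368 = 0.0006710 m/day.
Seepage velocity v = q / n_e = 0.0006710 / 0.10 = 0.006710 m/day.
Travel time t = L / v = 544 / 0.006710 = 81078 days = 222.0 years.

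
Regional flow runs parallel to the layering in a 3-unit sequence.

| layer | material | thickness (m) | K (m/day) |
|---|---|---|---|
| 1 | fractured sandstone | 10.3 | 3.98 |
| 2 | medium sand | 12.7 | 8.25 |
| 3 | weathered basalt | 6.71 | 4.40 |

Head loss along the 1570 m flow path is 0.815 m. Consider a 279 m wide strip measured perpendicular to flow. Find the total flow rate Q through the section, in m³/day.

Flow is parallel to layering, so each bed carries its own Darcy discharge and the transmissivities add.
Σ(K_i·b_i) = 3.98×10.3 + 8.25×12.7 + 4.40×6.71 = 175.3 m²/day.
Hydraulic gradient i = Δh / L = 0.815 / 1570 = 0.0005191.
Q = Σ(K_i·b_i) · W · i = 175.3 × 279 × 0.0005191 = 25.39 m³/day.

25.4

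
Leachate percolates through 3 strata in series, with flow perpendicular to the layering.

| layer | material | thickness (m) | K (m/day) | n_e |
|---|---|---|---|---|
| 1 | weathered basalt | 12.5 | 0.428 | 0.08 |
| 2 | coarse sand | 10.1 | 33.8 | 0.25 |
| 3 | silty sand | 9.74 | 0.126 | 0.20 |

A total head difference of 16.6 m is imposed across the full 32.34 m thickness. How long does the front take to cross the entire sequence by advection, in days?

35.2

With flow normal to the layers, continuity requires the same specific discharge q through every layer.
Σ(b_i/K_i) = 12.5/0.428 + 10.1/33.8 + 9.74/0.126 = 106.8 d.
q = Δh / Σ(b_i/K_i) = 16.6 / 106.8 = 0.1554 m/day.
In each layer the seepage velocity is v_i = q/n_i, so the layer transit time is t_i = b_i·n_i / q:
  layer 1 (weathered basalt): t_1 = 12.5 × 0.08 / 0.1554 = 6.434 d
  layer 2 (coarse sand): t_2 = 10.1 × 0.25 / 0.1554 = 16.25 d
  layer 3 (silty sand): t_3 = 9.74 × 0.20 / 0.1554 = 12.53 d
Total t = Σ t_i = 35.21 days.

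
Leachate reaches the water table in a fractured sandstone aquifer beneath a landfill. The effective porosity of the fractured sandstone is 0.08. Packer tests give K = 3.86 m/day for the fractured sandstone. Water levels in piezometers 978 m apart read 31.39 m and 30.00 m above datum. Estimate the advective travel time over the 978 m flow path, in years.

39.0

Hydraulic gradient i = (31.39 − 30.00) / 978 = 1.39 / 978 = 0.001421.
Darcy flux q = K · i = 3.860 × 0.001421 = 0.005486 m/day.
Seepage velocity v = q / n_e = 0.005486 / 0.08 = 0.06858 m/day.
Travel time t = L / v = 978 / 0.06858 = 14262 days = 39.05 years.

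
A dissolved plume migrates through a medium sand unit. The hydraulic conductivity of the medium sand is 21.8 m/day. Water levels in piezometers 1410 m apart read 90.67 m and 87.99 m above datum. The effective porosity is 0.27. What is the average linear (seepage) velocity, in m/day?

Hydraulic gradient i = (90.67 − 87.99) / 1410 = 2.68 / 1410 = 0.001901.
Darcy flux q = K · i = 21.80 × 0.001901 = 0.04144 m/day.
Seepage velocity v = q / n_e = 0.04144 / 0.27 = 0.1535 m/day.

0.153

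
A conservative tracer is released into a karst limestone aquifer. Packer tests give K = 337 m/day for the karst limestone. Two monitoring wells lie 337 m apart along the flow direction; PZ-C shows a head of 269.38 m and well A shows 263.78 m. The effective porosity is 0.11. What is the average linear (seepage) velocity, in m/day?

Hydraulic gradient i = (269.38 − 263.78) / 337 = 5.6 / 337 = 0.01662.
Darcy flux q = K · i = 337.0 × 0.01662 = 5.600 m/day.
Seepage velocity v = q / n_e = 5.600 / 0.11 = 50.91 m/day.

50.9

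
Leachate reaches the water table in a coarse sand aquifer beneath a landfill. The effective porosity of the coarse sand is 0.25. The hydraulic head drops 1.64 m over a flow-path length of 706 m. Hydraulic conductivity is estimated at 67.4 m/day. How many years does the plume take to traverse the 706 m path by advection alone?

3.09

Hydraulic gradient i = Δh / L = 1.64 / 706 = 0.002323.
Darcy flux q = K · i = 67.40 × 0.002323 = 0.1566 m/day.
Seepage velocity v = q / n_e = 0.1566 / 0.25 = 0.6263 m/day.
Travel time t = L / v = 706 / 0.6263 = 1127 days = 3.086 years.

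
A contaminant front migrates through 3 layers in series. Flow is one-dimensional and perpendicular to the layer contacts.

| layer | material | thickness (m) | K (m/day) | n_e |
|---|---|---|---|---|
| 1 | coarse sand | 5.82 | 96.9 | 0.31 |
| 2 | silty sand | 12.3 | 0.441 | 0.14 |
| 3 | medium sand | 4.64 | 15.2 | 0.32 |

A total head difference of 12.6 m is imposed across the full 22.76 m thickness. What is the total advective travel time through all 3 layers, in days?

With flow normal to the layers, continuity requires the same specific discharge q through every layer.
Σ(b_i/K_i) = 5.82/96.9 + 12.3/0.441 + 4.64/15.2 = 28.26 d.
q = Δh / Σ(b_i/K_i) = 12.6 / 28.26 = 0.4459 m/day.
In each layer the seepage velocity is v_i = q/n_i, so the layer transit time is t_i = b_i·n_i / q:
  layer 1 (coarse sand): t_1 = 5.82 × 0.31 / 0.4459 = 4.046 d
  layer 2 (silty sand): t_2 = 12.3 × 0.14 / 0.4459 = 3.862 d
  layer 3 (medium sand): t_3 = 4.64 × 0.32 / 0.4459 = 3.330 d
Total t = Σ t_i = 11.24 days.

11.2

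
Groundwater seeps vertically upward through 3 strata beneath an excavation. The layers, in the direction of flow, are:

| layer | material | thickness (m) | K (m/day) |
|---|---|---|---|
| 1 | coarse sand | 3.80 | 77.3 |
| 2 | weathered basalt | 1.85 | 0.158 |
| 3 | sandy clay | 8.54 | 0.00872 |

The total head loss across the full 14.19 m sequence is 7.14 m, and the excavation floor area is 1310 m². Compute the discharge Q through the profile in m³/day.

Flow is perpendicular to layering, so the layers act in series and the equivalent K is the thickness-weighted harmonic mean.
Total thickness L = 3.80 + 1.85 + 8.54 = 14.19 m.
Σ(b_i/K_i) = 3.80/77.3 + 1.85/0.158 + 8.54/0.00872 = 991.1 d.
K_eq = L / Σ(b_i/K_i) = 14.19 / 991.1 = 0.01432 m/day.
Q = K_eq · A · (Δh/L) = 0.01432 × 1310 × (7.14/14.19) = 9.437 m³/day.

9.44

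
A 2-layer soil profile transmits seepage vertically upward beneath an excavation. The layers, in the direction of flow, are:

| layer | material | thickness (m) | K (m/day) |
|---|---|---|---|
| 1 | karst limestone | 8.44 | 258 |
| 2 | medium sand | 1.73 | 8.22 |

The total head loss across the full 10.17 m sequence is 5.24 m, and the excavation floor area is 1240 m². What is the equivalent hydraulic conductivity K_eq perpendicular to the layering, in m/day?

41.8

Flow is perpendicular to layering, so the layers act in series and the equivalent K is the thickness-weighted harmonic mean.
Total thickness L = 8.44 + 1.73 = 10.17 m.
Σ(b_i/K_i) = 8.44/258 + 1.73/8.22 = 0.2432 d.
K_eq = L / Σ(b_i/K_i) = 10.17 / 0.2432 = 41.82 m/day.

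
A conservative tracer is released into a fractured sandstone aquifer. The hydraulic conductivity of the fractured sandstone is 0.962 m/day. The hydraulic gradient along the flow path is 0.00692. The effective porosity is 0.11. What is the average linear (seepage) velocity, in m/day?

Hydraulic gradient i = 0.00692.
Darcy flux q = K · i = 0.9620 × 0.006920 = 0.006657 m/day.
Seepage velocity v = q / n_e = 0.006657 / 0.11 = 0.06052 m/day.

0.0605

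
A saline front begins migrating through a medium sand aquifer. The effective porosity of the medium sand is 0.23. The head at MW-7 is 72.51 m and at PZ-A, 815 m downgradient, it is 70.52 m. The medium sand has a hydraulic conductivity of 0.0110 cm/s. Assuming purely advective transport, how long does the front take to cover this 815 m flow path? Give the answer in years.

22.1

Convert K: 0.0110 cm/s × 864 = 9.504 m/day.
Hydraulic gradient i = (72.51 − 70.52) / 815 = 1.99 / 815 = 0.002442.
Darcy flux q = K · i = 9.504 × 0.002442 = 0.02321 m/day.
Seepage velocity v = q / n_e = 0.02321 / 0.23 = 0.1009 m/day.
Travel time t = L / v = 815 / 0.1009 = 8078 days = 22.12 years.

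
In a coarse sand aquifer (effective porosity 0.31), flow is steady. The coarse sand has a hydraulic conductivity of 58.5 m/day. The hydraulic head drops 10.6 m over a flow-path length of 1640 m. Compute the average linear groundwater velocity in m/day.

1.22

Hydraulic gradient i = Δh / L = 10.6 / 1640 = 0.006463.
Darcy flux q = K · i = 58.50 × 0.006463 = 0.3781 m/day.
Seepage velocity v = q / n_e = 0.3781 / 0.31 = 1.220 m/day.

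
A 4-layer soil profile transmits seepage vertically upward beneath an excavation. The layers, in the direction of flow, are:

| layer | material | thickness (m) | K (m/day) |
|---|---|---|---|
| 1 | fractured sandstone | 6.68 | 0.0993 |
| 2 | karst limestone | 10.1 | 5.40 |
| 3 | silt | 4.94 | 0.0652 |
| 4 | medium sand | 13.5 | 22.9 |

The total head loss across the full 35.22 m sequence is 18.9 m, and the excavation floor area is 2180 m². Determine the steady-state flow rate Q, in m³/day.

Flow is perpendicular to layering, so the layers act in series and the equivalent K is the thickness-weighted harmonic mean.
Total thickness L = 6.68 + 10.1 + 4.94 + 13.5 = 35.22 m.
Σ(b_i/K_i) = 6.68/0.0993 + 10.1/5.40 + 4.94/0.0652 + 13.5/22.9 = 145.5 d.
K_eq = L / Σ(b_i/K_i) = 35.22 / 145.5 = 0.2421 m/day.
Q = K_eq · A · (Δh/L) = 0.2421 × 2180 × (18.9/35.22) = 283.2 m³/day.

283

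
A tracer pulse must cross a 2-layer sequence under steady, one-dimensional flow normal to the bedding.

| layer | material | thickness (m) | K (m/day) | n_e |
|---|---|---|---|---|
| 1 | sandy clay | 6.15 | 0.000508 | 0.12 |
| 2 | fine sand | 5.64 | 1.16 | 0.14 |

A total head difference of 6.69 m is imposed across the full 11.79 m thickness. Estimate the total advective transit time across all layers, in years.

7.57

With flow normal to the layers, continuity requires the same specific discharge q through every layer.
Σ(b_i/K_i) = 6.15/0.000508 + 5.64/1.16 = 12111 d.
q = Δh / Σ(b_i/K_i) = 6.69 / 12111 = 0.0005524 m/day.
In each layer the seepage velocity is v_i = q/n_i, so the layer transit time is t_i = b_i·n_i / q:
  layer 1 (sandy clay): t_1 = 6.15 × 0.12 / 0.0005524 = 1336 d
  layer 2 (fine sand): t_2 = 5.64 × 0.14 / 0.0005524 = 1429 d
Total t = Σ t_i = 2765 days = 7.571 years.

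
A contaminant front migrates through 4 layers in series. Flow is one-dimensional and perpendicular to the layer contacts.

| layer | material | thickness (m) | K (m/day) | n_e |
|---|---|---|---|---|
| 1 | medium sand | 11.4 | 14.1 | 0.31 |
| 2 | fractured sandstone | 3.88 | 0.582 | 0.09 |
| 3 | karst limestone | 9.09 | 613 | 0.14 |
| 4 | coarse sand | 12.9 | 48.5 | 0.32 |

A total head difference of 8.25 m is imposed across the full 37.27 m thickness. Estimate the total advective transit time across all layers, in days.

With flow normal to the layers, continuity requires the same specific discharge q through every layer.
Σ(b_i/K_i) = 11.4/14.1 + 3.88/0.582 + 9.09/613 + 12.9/48.5 = 7.756 d.
q = Δh / Σ(b_i/K_i) = 8.25 / 7.756 = 1.064 m/day.
In each layer the seepage velocity is v_i = q/n_i, so the layer transit time is t_i = b_i·n_i / q:
  layer 1 (medium sand): t_1 = 11.4 × 0.31 / 1.064 = 3.322 d
  layer 2 (fractured sandstone): t_2 = 3.88 × 0.09 / 1.064 = 0.3283 d
  layer 3 (karst limestone): t_3 = 9.09 × 0.14 / 1.064 = 1.196 d
  layer 4 (coarse sand): t_4 = 12.9 × 0.32 / 1.064 = 3.881 d
Total t = Σ t_i = 8.728 days.

8.73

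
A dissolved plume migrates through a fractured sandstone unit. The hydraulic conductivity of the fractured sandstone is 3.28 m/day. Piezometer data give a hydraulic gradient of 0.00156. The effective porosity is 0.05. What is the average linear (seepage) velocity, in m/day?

0.102

Hydraulic gradient i = 0.00156.
Darcy flux q = K · i = 3.280 × 0.001560 = 0.005117 m/day.
Seepage velocity v = q / n_e = 0.005117 / 0.05 = 0.1023 m/day.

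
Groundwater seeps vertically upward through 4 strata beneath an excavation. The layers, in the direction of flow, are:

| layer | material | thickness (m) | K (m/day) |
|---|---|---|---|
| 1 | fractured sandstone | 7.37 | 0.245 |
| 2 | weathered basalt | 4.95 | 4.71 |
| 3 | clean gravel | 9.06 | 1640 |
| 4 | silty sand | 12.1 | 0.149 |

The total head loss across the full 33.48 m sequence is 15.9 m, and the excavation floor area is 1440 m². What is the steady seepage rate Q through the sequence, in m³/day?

Flow is perpendicular to layering, so the layers act in series and the equivalent K is the thickness-weighted harmonic mean.
Total thickness L = 7.37 + 4.95 + 9.06 + 12.1 = 33.48 m.
Σ(b_i/K_i) = 7.37/0.245 + 4.95/4.71 + 9.06/1640 + 12.1/0.149 = 112.3 d.
K_eq = L / Σ(b_i/K_i) = 33.48 / 112.3 = 0.2980 m/day.
Q = K_eq · A · (Δh/L) = 0.2980 × 1440 × (15.9/33.48) = 203.8 m³/day.

204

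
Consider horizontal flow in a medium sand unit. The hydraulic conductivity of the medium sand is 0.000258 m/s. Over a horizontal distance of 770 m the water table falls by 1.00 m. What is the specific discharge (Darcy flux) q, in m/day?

Convert K: 0.000258 m/s × 86400 = 22.29 m/day.
Hydraulic gradient i = Δh / L = 1.00 / 770 = 0.001299.
Specific discharge q = K · i = 22.29 × 0.001299 = 0.02895 m/day.

0.0289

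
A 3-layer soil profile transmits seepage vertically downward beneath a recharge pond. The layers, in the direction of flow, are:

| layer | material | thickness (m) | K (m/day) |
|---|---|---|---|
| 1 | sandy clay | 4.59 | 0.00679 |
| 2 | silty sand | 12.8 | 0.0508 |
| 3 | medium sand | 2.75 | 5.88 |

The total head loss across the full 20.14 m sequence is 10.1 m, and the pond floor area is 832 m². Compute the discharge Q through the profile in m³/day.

9.05

Flow is perpendicular to layering, so the layers act in series and the equivalent K is the thickness-weighted harmonic mean.
Total thickness L = 4.59 + 12.8 + 2.75 = 20.14 m.
Σ(b_i/K_i) = 4.59/0.00679 + 12.8/0.0508 + 2.75/5.88 = 928.4 d.
K_eq = L / Σ(b_i/K_i) = 20.14 / 928.4 = 0.02169 m/day.
Q = K_eq · A · (Δh/L) = 0.02169 × 832 × (10.1/20.14) = 9.051 m³/day.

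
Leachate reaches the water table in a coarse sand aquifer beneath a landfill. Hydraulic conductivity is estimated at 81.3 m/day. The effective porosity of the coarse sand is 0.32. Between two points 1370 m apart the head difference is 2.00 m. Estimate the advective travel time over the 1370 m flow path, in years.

10.1

Hydraulic gradient i = Δh / L = 2.00 / 1370 = 0.001460.
Darcy flux q = K · i = 81.30 × 0.001460 = 0.1187 m/day.
Seepage velocity v = q / n_e = 0.1187 / 0.32 = 0.3709 m/day.
Travel time t = L / v = 1370 / 0.3709 = 3694 days = 10.11 years.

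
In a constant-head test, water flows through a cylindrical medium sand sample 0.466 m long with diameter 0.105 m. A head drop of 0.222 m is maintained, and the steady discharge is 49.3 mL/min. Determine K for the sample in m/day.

Cross-sectional area A = π·(d/2)² = π × (0.105/2)² = 0.008659 m².
Convert discharge: 49.3 mL/min = 8.217e-07 m³/s.
Darcy's law rearranged: K = Q·L / (A·Δh) = 8.217e-07 × 0.466 / (0.008659 × 0.222) = 0.0001992 m/s = 17.21 m/day.

17.2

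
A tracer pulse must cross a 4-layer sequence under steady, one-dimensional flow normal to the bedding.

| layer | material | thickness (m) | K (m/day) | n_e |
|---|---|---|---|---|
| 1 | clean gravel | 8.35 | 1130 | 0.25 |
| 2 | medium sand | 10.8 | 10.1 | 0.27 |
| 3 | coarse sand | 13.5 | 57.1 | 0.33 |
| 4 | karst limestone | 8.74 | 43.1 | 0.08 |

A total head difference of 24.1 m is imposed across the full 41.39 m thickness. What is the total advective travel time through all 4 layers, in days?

0.639

With flow normal to the layers, continuity requires the same specific discharge q through every layer.
Σ(b_i/K_i) = 8.35/1130 + 10.8/10.1 + 13.5/57.1 + 8.74/43.1 = 1.516 d.
q = Δh / Σ(b_i/K_i) = 24.1 / 1.516 = 15.90 m/day.
In each layer the seepage velocity is v_i = q/n_i, so the layer transit time is t_i = b_i·n_i / q:
  layer 1 (clean gravel): t_1 = 8.35 × 0.25 / 15.90 = 0.1313 d
  layer 2 (medium sand): t_2 = 10.8 × 0.27 / 15.90 = 0.1834 d
  layer 3 (coarse sand): t_3 = 13.5 × 0.33 / 15.90 = 0.2802 d
  layer 4 (karst limestone): t_4 = 8.74 × 0.08 / 15.90 = 0.04398 d
Total t = Σ t_i = 0.6389 days.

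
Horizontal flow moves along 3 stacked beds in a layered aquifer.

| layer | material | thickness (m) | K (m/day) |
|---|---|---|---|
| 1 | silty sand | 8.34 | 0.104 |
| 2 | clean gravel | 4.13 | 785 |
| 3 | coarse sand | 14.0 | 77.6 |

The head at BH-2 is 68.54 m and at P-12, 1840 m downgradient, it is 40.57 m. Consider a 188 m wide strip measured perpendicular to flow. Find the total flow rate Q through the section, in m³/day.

12400

Flow is parallel to layering, so each bed carries its own Darcy discharge and the transmissivities add.
Σ(K_i·b_i) = 0.104×8.34 + 785×4.13 + 77.6×14.0 = 4329 m²/day.
Hydraulic gradient i = (68.54 − 40.57) / 1840 = 27.97 / 1840 = 0.01520.
Q = Σ(K_i·b_i) · W · i = 4329 × 188 × 0.01520 = 12372 m³/day.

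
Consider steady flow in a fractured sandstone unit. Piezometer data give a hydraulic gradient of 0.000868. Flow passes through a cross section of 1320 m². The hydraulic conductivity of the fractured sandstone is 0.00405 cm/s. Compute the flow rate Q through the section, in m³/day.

Convert K: 0.00405 cm/s × 864 = 3.499 m/day.
Hydraulic gradient i = 0.000868.
Darcy's law: Q = K · A · i = 3.499 × 1320 × 0.0008680 = 4.009 m³/day.

4.01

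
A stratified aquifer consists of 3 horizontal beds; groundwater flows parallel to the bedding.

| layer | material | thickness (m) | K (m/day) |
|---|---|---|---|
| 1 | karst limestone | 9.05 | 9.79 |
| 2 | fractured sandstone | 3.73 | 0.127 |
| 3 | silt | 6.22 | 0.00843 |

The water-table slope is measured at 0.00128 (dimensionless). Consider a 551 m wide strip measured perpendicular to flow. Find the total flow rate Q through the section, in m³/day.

62.9

Flow is parallel to layering, so each bed carries its own Darcy discharge and the transmissivities add.
Σ(K_i·b_i) = 9.79×9.05 + 0.127×3.73 + 0.00843×6.22 = 89.13 m²/day.
Hydraulic gradient i = 0.00128.
Q = Σ(K_i·b_i) · W · i = 89.13 × 551 × 0.001280 = 62.86 m³/day.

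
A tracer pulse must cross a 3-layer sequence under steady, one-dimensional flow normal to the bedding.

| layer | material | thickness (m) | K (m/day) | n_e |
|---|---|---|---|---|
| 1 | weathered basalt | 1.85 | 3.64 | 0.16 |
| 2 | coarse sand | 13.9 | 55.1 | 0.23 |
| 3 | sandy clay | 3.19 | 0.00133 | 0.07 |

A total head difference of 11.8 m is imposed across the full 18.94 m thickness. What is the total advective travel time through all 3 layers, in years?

2.07

With flow normal to the layers, continuity requires the same specific discharge q through every layer.
Σ(b_i/K_i) = 1.85/3.64 + 13.9/55.1 + 3.19/0.00133 = 2399 d.
q = Δh / Σ(b_i/K_i) = 11.8 / 2399 = 0.004918 m/day.
In each layer the seepage velocity is v_i = q/n_i, so the layer transit time is t_i = b_i·n_i / q:
  layer 1 (weathered basalt): t_1 = 1.85 × 0.16 / 0.004918 = 60.18 d
  layer 2 (coarse sand): t_2 = 13.9 × 0.23 / 0.004918 = 650.0 d
  layer 3 (sandy clay): t_3 = 3.19 × 0.07 / 0.004918 = 45.40 d
Total t = Σ t_i = 755.6 days = 2.069 years.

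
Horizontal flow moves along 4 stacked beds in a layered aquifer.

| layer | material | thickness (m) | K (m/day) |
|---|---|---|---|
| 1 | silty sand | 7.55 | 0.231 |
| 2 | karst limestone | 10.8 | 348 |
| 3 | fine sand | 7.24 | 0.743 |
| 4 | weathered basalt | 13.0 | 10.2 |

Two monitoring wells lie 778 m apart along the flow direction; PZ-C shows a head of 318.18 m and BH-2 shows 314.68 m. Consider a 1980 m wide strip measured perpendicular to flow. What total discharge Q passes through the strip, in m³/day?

34700

Flow is parallel to layering, so each bed carries its own Darcy discharge and the transmissivities add.
Σ(K_i·b_i) = 0.231×7.55 + 348×10.8 + 0.743×7.24 + 10.2×13.0 = 3898 m²/day.
Hydraulic gradient i = (318.18 − 314.68) / 778 = 3.5 / 778 = 0.004499.
Q = Σ(K_i·b_i) · W · i = 3898 × 1980 × 0.004499 = 34722 m³/day.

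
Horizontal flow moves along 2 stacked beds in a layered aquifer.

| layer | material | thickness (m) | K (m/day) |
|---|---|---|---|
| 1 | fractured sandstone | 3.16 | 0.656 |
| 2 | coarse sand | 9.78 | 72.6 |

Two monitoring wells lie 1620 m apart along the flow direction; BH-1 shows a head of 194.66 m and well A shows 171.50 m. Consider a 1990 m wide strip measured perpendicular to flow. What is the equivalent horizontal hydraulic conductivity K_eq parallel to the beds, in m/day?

Flow is parallel to layering, so each bed carries its own Darcy discharge and the transmissivities add.
Σ(K_i·b_i) = 0.656×3.16 + 72.6×9.78 = 712.1 m²/day.
Total thickness b = 12.94 m, so K_eq = Σ(K_i·b_i)/b = 55.03 m/day.

55.0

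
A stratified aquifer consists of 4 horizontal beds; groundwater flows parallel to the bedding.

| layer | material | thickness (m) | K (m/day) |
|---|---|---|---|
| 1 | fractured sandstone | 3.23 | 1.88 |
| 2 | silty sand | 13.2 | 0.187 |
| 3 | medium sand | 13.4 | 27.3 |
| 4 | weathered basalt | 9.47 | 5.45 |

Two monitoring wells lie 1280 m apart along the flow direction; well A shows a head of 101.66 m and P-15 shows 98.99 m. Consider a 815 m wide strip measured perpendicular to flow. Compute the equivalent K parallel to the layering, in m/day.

Flow is parallel to layering, so each bed carries its own Darcy discharge and the transmissivities add.
Σ(K_i·b_i) = 1.88×3.23 + 0.187×13.2 + 27.3×13.4 + 5.45×9.47 = 426.0 m²/day.
Total thickness b = 39.30 m, so K_eq = Σ(K_i·b_i)/b = 10.84 m/day.

10.8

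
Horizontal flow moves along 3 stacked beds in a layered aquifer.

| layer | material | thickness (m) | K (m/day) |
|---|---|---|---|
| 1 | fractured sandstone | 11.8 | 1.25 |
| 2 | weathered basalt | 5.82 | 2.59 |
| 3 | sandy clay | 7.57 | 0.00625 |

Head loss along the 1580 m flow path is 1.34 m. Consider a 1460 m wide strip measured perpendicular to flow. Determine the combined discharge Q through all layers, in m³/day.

Flow is parallel to layering, so each bed carries its own Darcy discharge and the transmissivities add.
Σ(K_i·b_i) = 1.25×11.8 + 2.59×5.82 + 0.00625×7.57 = 29.87 m²/day.
Hydraulic gradient i = Δh / L = 1.34 / 1580 = 0.0008481.
Q = Σ(K_i·b_i) · W · i = 29.87 × 1460 × 0.0008481 = 36.99 m³/day.

37.0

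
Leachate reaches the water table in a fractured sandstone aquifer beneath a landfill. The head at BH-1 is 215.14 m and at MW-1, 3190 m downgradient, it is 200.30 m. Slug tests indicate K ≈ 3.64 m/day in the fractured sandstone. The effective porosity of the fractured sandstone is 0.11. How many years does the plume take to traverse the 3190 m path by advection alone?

56.7

Hydraulic gradient i = (215.14 − 200.30) / 3190 = 14.84 / 3190 = 0.004652.
Darcy flux q = K · i = 3.640 × 0.004652 = 0.01693 m/day.
Seepage velocity v = q / n_e = 0.01693 / 0.11 = 0.1539 m/day.
Travel time t = L / v = 3190 / 0.1539 = 20722 days = 56.73 years.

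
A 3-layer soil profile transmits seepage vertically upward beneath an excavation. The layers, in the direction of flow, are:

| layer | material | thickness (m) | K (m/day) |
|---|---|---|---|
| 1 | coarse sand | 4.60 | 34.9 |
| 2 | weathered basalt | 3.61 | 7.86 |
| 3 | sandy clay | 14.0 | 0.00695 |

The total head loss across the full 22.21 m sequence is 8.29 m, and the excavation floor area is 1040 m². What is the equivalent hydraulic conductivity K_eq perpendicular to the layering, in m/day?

0.0110

Flow is perpendicular to layering, so the layers act in series and the equivalent K is the thickness-weighted harmonic mean.
Total thickness L = 4.60 + 3.61 + 14.0 = 22.21 m.
Σ(b_i/K_i) = 4.60/34.9 + 3.61/7.86 + 14.0/0.00695 = 2015 d.
K_eq = L / Σ(b_i/K_i) = 22.21 / 2015 = 0.01102 m/day.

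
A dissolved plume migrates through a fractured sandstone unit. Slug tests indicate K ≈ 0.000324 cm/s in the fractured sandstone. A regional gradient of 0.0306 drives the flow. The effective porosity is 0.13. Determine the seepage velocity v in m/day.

0.0659

Convert K: 0.000324 cm/s × 864 = 0.2799 m/day.
Hydraulic gradient i = 0.0306.
Darcy flux q = K · i = 0.2799 × 0.03060 = 0.008566 m/day.
Seepage velocity v = q / n_e = 0.008566 / 0.13 = 0.06589 m/day.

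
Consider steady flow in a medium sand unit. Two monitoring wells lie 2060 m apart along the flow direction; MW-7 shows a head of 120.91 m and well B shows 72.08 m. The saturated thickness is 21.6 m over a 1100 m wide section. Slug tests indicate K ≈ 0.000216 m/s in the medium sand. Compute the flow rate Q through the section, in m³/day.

10500

Convert K: 0.000216 m/s × 86400 = 18.66 m/day.
Cross-sectional area A = 1100 × 21.6 = 23760 m².
Hydraulic gradient i = (120.91 − 72.08) / 2060 = 48.83 / 2060 = 0.02370.
Darcy's law: Q = K · A · i = 18.66 × 23760 × 0.02370 = 10511 m³/day.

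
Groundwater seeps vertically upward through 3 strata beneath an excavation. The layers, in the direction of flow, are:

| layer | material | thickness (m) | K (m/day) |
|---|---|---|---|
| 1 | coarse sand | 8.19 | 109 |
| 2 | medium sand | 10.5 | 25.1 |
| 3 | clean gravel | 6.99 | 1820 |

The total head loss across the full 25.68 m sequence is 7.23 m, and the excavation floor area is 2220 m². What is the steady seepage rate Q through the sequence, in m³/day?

Flow is perpendicular to layering, so the layers act in series and the equivalent K is the thickness-weighted harmonic mean.
Total thickness L = 8.19 + 10.5 + 6.99 = 25.68 m.
Σ(b_i/K_i) = 8.19/109 + 10.5/25.1 + 6.99/1820 = 0.4973 d.
K_eq = L / Σ(b_i/K_i) = 25.68 / 0.4973 = 51.64 m/day.
Q = K_eq · A · (Δh/L) = 51.64 × 2220 × (7.23/25.68) = 32275 m³/day.

32300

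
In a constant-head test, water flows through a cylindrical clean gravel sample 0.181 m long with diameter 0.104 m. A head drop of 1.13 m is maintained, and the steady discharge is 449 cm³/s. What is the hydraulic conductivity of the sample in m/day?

Cross-sectional area A = π·(d/2)² = π × (0.104/2)² = 0.008495 m².
Convert discharge: 449 cm³/s = 0.0004490 m³/s.
Darcy's law rearranged: K = Q·L / (A·Δh) = 0.0004490 × 0.181 / (0.008495 × 1.13) = 0.008466 m/s = 731.5 m/day.

731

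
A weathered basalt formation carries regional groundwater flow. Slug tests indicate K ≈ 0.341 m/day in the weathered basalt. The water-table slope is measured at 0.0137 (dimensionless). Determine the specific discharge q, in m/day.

Hydraulic gradient i = 0.0137.
Specific discharge q = K · i = 0.3410 × 0.01370 = 0.004672 m/day.

0.00467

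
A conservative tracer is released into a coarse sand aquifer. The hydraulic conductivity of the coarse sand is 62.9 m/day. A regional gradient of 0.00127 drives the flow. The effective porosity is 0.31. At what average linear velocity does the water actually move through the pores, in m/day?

Hydraulic gradient i = 0.00127.
Darcy flux q = K · i = 62.90 × 0.001270 = 0.07988 m/day.
Seepage velocity v = q / n_e = 0.07988 / 0.31 = 0.2577 m/day.

0.258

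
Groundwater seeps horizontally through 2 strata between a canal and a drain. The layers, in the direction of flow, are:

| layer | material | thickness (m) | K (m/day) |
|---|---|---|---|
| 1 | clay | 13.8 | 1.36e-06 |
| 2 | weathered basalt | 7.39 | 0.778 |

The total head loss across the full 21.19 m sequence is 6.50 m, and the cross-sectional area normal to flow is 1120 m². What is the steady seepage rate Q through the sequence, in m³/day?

Flow is perpendicular to layering, so the layers act in series and the equivalent K is the thickness-weighted harmonic mean.
Total thickness L = 13.8 + 7.39 = 21.19 m.
Σ(b_i/K_i) = 13.8/1.36e-06 + 7.39/0.778 = 1.015e+07 d.
K_eq = L / Σ(b_i/K_i) = 21.19 / 1.015e+07 = 2.088e-06 m/day.
Q = K_eq · A · (Δh/L) = 2.088e-06 × 1120 × (6.50/21.19) = 0.0007174 m³/day.

0.000717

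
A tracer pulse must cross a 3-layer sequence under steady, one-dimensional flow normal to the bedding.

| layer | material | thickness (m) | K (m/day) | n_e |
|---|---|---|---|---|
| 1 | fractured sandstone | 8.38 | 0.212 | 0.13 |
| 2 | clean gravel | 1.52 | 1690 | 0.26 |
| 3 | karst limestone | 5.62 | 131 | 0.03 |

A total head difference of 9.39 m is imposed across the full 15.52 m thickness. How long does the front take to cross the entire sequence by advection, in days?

6.97

With flow normal to the layers, continuity requires the same specific discharge q through every layer.
Σ(b_i/K_i) = 8.38/0.212 + 1.52/1690 + 5.62/131 = 39.57 d.
q = Δh / Σ(b_i/K_i) = 9.39 / 39.57 = 0.2373 m/day.
In each layer the seepage velocity is v_i = q/n_i, so the layer transit time is t_i = b_i·n_i / q:
  layer 1 (fractured sandstone): t_1 = 8.38 × 0.13 / 0.2373 = 4.591 d
  layer 2 (clean gravel): t_2 = 1.52 × 0.26 / 0.2373 = 1.665 d
  layer 3 (karst limestone): t_3 = 5.62 × 0.03 / 0.2373 = 0.7105 d
Total t = Σ t_i = 6.967 days.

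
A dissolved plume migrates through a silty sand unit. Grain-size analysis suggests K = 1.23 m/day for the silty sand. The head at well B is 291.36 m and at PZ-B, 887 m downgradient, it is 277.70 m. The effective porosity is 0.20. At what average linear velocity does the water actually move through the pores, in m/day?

Hydraulic gradient i = (291.36 − 277.70) / 887 = 13.66 / 887 = 0.01540.
Darcy flux q = K · i = 1.230 × 0.01540 = 0.01894 m/day.
Seepage velocity v = q / n_e = 0.01894 / 0.20 = 0.09471 m/day.

0.0947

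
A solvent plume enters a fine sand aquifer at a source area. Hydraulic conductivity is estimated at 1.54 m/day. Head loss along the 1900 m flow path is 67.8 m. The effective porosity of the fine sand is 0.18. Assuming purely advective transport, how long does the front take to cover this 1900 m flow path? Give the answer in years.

17.0

Hydraulic gradient i = Δh / L = 67.8 / 1900 = 0.03568.
Darcy flux q = K · i = 1.540 × 0.03568 = 0.05495 m/day.
Seepage velocity v = q / n_e = 0.05495 / 0.18 = 0.3053 m/day.
Travel time t = L / v = 1900 / 0.3053 = 6223 days = 17.04 years.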